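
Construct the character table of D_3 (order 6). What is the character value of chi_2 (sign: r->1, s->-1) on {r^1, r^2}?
Conjugacy classes: {e} of size 1, {r^1, r^2} of size 2, {s, sr, ..., sr^2} of size 3.
Character table:
  irrep \ class              {e} (size 1)  {r^1, r^2} (size 2)  {s, sr, ..., sr^2} (size 3)
  chi_1 (triv)               1             1                    1                          
  chi_2 (sign: r->1, s->-1)  1             1                    -1                         
  chi_3 (2d, j=1)            2             -1                   0                          

Spot check: chi_2 (sign: r->1, s->-1) on {r^1, r^2} = 1.

Derivation: D_3 has order 2*3 = 6 with 3 conjugacy classes, hence 3 irreducibles. Sum of squared dims 1 + 1 + 4 = 6 = |G|. Linear characters come from the abelianisation; the 2-dimensional irreps have character r^k -> 2*cos(2*pi*j*k/3), reflections -> 0.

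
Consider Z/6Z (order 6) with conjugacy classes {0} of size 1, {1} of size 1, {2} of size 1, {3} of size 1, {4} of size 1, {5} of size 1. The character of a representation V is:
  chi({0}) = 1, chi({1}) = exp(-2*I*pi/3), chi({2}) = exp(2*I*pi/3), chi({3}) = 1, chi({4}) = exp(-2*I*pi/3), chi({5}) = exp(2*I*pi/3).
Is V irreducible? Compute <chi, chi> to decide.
Irreducible: <chi, chi> = 1.

Working: <chi, chi> = (1/|G|) sum_C |C| * |chi(C)|^2 = (1/6)[1*|1|^2 + 1*|exp(-2*I*pi/3)|^2 + 1*|exp(2*I*pi/3)|^2 + 1*|1|^2 + 1*|exp(-2*I*pi/3)|^2 + 1*|exp(2*I*pi/3)|^2]
  = (1/6)[(1) + (1) + (1) + (1) + (1) + (1)] = 6/6 = 1.
(Exp terms are combined using exp(i*s)*conj(exp(i*t)) = exp(i*(s-t)), and sums of them are collapsed using the identity that for every m > 1 the m distinct m-th roots of unity sum to 0, e.g. 1 + exp(2*I*pi/3) + exp(-2*I*pi/3) = 0.)
A character is irreducible iff <chi, chi> = 1, so this representation is irreducible.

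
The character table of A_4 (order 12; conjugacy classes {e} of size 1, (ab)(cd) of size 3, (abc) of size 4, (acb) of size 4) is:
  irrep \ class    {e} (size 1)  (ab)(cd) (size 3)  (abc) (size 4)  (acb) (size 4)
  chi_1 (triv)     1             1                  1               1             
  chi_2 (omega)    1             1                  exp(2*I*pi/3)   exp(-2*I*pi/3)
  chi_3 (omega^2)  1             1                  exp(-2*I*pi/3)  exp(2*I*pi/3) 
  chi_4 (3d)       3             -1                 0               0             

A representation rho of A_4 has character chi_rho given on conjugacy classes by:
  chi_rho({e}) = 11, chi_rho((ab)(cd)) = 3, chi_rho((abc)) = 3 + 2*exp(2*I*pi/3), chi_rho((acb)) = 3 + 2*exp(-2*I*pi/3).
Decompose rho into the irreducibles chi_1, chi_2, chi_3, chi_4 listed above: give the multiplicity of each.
Multiplicities: chi_1: 3, chi_2: 2, chi_3: 0, chi_4: 2.

Solution. Use <chi_rho, chi> = (1/|G|) sum_C |C| * chi_rho(C) * conj(chi(C)) with |G| = 12 for each irreducible chi in the table:
  <chi_rho, chi_1> = (1/12)[1*(11)*conj(1) + 3*(3)*conj(1) + 4*(3 + 2*exp(2*I*pi/3))*conj(1) + 4*(3 + 2*exp(-2*I*pi/3))*conj(1)]
      = (1/12)[(11) + (9) + (12 + 8*exp(2*I*pi/3)) + (12 + 8*exp(-2*I*pi/3))] = 36/12 = 3
  <chi_rho, chi_2> = (1/12)[1*(11)*conj(1) + 3*(3)*conj(1) + 4*(3 + 2*exp(2*I*pi/3))*conj(exp(2*I*pi/3)) + 4*(3 + 2*exp(-2*I*pi/3))*conj(exp(-2*I*pi/3))]
      = (1/12)[(11) + (9) + (8 + 12*exp(-2*I*pi/3)) + (8 + 12*exp(2*I*pi/3))] = 24/12 = 2
  <chi_rho, chi_3> = (1/12)[1*(11)*conj(1) + 3*(3)*conj(1) + 4*(3 + 2*exp(2*I*pi/3))*conj(exp(-2*I*pi/3)) + 4*(3 + 2*exp(-2*I*pi/3))*conj(exp(2*I*pi/3))]
      = (1/12)[(11) + (9) + (8*exp(-2*I*pi/3) + 12*exp(2*I*pi/3)) + (12*exp(-2*I*pi/3) + 8*exp(2*I*pi/3))] = 0/12 = 0
  <chi_rho, chi_4> = (1/12)[1*(11)*conj(3) + 3*(3)*conj(-1) + 4*(3 + 2*exp(2*I*pi/3))*conj(0) + 4*(3 + 2*exp(-2*I*pi/3))*conj(0)]
      = (1/12)[(33) + (-9) + (0) + (0)] = 24/12 = 2
(Exp terms are combined using exp(i*s)*conj(exp(i*t)) = exp(i*(s-t)), and sums of them are collapsed using the identity that for every m > 1 the m distinct m-th roots of unity sum to 0, e.g. 1 + exp(2*I*pi/3) + exp(-2*I*pi/3) = 0.)
Dimension check: dim(rho) = sum (mult * dim) = 3*1 + 2*1 + 0*1 + 2*3 = 11 = chi_rho(e) = 11.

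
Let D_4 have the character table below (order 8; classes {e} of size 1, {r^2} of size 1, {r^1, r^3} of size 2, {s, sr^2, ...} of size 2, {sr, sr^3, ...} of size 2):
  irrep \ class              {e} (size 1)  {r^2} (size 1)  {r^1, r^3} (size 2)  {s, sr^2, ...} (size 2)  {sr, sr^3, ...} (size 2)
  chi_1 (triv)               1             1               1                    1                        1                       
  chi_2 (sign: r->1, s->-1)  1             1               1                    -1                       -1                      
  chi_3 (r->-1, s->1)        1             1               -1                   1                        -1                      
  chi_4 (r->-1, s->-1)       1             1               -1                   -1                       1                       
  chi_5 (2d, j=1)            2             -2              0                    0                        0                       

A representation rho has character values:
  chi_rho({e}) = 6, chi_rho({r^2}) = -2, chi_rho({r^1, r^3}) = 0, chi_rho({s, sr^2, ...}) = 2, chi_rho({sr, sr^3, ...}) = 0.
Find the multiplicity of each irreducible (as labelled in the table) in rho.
Multiplicities: chi_1: 1, chi_2: 0, chi_3: 1, chi_4: 0, chi_5: 2.

Reasoning: Use <chi_rho, chi> = (1/|G|) sum_C |C| * chi_rho(C) * conj(chi(C)) with |G| = 8 for each irreducible chi in the table:
  <chi_rho, chi_1> = (1/8)[1*(6)*conj(1) + 1*(-2)*conj(1) + 2*(0)*conj(1) + 2*(2)*conj(1) + 2*(0)*conj(1)]
      = (1/8)[(6) + (-2) + (0) + (4) + (0)] = 8/8 = 1
  <chi_rho, chi_2> = (1/8)[1*(6)*conj(1) + 1*(-2)*conj(1) + 2*(0)*conj(1) + 2*(2)*conj(-1) + 2*(0)*conj(-1)]
      = (1/8)[(6) + (-2) + (0) + (-4) + (0)] = 0/8 = 0
  <chi_rho, chi_3> = (1/8)[1*(6)*conj(1) + 1*(-2)*conj(1) + 2*(0)*conj(-1) + 2*(2)*conj(1) + 2*(0)*conj(-1)]
      = (1/8)[(6) + (-2) + (0) + (4) + (0)] = 8/8 = 1
  <chi_rho, chi_4> = (1/8)[1*(6)*conj(1) + 1*(-2)*conj(1) + 2*(0)*conj(-1) + 2*(2)*conj(-1) + 2*(0)*conj(1)]
      = (1/8)[(6) + (-2) + (0) + (-4) + (0)] = 0/8 = 0
  <chi_rho, chi_5> = (1/8)[1*(6)*conj(2) + 1*(-2)*conj(-2) + 2*(0)*conj(0) + 2*(2)*conj(0) + 2*(0)*conj(0)]
      = (1/8)[(12) + (4) + (0) + (0) + (0)] = 16/8 = 2
Dimension check: dim(rho) = sum (mult * dim) = 1*1 + 0*1 + 1*1 + 0*1 + 2*2 = 6 = chi_rho(e) = 6.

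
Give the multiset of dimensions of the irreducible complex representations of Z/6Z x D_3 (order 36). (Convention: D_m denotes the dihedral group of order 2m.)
Dimensions: 1, 1, 1, 1, 1, 1, 1, 1, 1, 1, 1, 1, 2, 2, 2, 2, 2, 2

Solution. There are 18 irreducibles (= number of conjugacy classes). Their dimensions d_i satisfy sum d_i^2 = |G| = 36: 1 + 1 + 1 + 1 + 1 + 1 + 1 + 1 + 1 + 1 + 1 + 1 + 4 + 4 + 4 + 4 + 4 + 4 = 36. (For the product with Z/6Z: each of the 6 1-dim characters of Z/6Z tensors with each irrep of D_3, giving 6 copies of each D_3-dimension.)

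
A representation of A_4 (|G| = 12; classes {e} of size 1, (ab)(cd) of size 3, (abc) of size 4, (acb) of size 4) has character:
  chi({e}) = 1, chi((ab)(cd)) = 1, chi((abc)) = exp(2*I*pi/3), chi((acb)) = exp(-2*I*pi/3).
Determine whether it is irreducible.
Irreducible: <chi, chi> = 1.

<chi, chi> = (1/|G|) sum_C |C| * |chi(C)|^2 = (1/12)[1*|1|^2 + 3*|1|^2 + 4*|exp(2*I*pi/3)|^2 + 4*|exp(-2*I*pi/3)|^2]
  = (1/12)[(1) + (3) + (4) + (4)] = 12/12 = 1.
(Exp terms are combined using exp(i*s)*conj(exp(i*t)) = exp(i*(s-t)), and sums of them are collapsed using the identity that for every m > 1 the m distinct m-th roots of unity sum to 0, e.g. 1 + exp(2*I*pi/3) + exp(-2*I*pi/3) = 0.)
A character is irreducible iff <chi, chi> = 1, so this representation is irreducible.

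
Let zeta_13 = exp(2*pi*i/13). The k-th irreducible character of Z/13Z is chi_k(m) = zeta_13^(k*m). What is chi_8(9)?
chi_8(9) = zeta_13^72 = exp(-12*I*pi/13)

Derivation: chi_8(9) = zeta_13^(8*9) = zeta_13^72. Since zeta_13^13 = 1, this equals zeta_13^7 = exp(2*pi*i*7/13) = exp(-12*I*pi/13).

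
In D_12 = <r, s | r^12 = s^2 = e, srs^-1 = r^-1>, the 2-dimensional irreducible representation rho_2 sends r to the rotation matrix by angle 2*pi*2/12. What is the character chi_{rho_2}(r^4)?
chi_{rho_2}(r^4) = 2*cos(2*pi*2*4/12) = -1

rho_2(r^4) is rotation by angle 2*pi*2*4/12, whose trace is 2*cos(2*pi*2*4/12) = -1.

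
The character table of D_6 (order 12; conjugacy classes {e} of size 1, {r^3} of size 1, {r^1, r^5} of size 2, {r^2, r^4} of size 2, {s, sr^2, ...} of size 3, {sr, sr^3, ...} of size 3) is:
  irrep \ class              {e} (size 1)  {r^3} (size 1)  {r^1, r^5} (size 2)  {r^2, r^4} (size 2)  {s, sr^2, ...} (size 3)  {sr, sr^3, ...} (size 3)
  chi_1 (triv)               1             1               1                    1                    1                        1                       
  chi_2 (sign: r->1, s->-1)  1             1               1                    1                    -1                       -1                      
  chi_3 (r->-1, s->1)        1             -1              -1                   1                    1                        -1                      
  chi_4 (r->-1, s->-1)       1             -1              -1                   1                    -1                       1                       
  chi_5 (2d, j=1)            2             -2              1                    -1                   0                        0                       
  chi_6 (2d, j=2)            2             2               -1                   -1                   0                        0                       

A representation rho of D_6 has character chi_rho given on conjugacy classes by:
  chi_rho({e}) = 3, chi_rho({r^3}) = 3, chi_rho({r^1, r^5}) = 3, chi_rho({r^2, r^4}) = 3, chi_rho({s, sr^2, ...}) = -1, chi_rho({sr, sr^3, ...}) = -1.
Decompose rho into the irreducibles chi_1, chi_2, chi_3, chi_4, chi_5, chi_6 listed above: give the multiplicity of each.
Multiplicities: chi_1: 1, chi_2: 2, chi_3: 0, chi_4: 0, chi_5: 0, chi_6: 0.

Derivation: Use <chi_rho, chi> = (1/|G|) sum_C |C| * chi_rho(C) * conj(chi(C)) with |G| = 12 for each irreducible chi in the table:
  <chi_rho, chi_1> = (1/12)[1*(3)*conj(1) + 1*(3)*conj(1) + 2*(3)*conj(1) + 2*(3)*conj(1) + 3*(-1)*conj(1) + 3*(-1)*conj(1)]
      = (1/12)[(3) + (3) + (6) + (6) + (-3) + (-3)] = 12/12 = 1
  <chi_rho, chi_2> = (1/12)[1*(3)*conj(1) + 1*(3)*conj(1) + 2*(3)*conj(1) + 2*(3)*conj(1) + 3*(-1)*conj(-1) + 3*(-1)*conj(-1)]
      = (1/12)[(3) + (3) + (6) + (6) + (3) + (3)] = 24/12 = 2
  <chi_rho, chi_3> = (1/12)[1*(3)*conj(1) + 1*(3)*conj(-1) + 2*(3)*conj(-1) + 2*(3)*conj(1) + 3*(-1)*conj(1) + 3*(-1)*conj(-1)]
      = (1/12)[(3) + (-3) + (-6) + (6) + (-3) + (3)] = 0/12 = 0
  <chi_rho, chi_4> = (1/12)[1*(3)*conj(1) + 1*(3)*conj(-1) + 2*(3)*conj(-1) + 2*(3)*conj(1) + 3*(-1)*conj(-1) + 3*(-1)*conj(1)]
      = (1/12)[(3) + (-3) + (-6) + (6) + (3) + (-3)] = 0/12 = 0
  <chi_rho, chi_5> = (1/12)[1*(3)*conj(2) + 1*(3)*conj(-2) + 2*(3)*conj(1) + 2*(3)*conj(-1) + 3*(-1)*conj(0) + 3*(-1)*conj(0)]
      = (1/12)[(6) + (-6) + (6) + (-6) + (0) + (0)] = 0/12 = 0
  <chi_rho, chi_6> = (1/12)[1*(3)*conj(2) + 1*(3)*conj(2) + 2*(3)*conj(-1) + 2*(3)*conj(-1) + 3*(-1)*conj(0) + 3*(-1)*conj(0)]
      = (1/12)[(6) + (6) + (-6) + (-6) + (0) + (0)] = 0/12 = 0
Dimension check: dim(rho) = sum (mult * dim) = 1*1 + 2*1 + 0*1 + 0*1 + 0*2 + 0*2 = 3 = chi_rho(e) = 3.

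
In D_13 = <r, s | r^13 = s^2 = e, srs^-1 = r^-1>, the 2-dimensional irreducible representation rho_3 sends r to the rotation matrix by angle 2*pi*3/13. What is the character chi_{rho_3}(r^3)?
chi_{rho_3}(r^3) = 2*cos(2*pi*3*3/13) = -2*cos(5*pi/13)

Details: rho_3(r^3) is rotation by angle 2*pi*3*3/13, whose trace is 2*cos(2*pi*3*3/13) = -2*cos(5*pi/13).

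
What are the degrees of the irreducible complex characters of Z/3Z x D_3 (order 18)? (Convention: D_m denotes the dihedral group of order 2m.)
Dimensions: 1, 1, 1, 1, 1, 1, 2, 2, 2

There are 9 irreducibles (= number of conjugacy classes). Their dimensions d_i satisfy sum d_i^2 = |G| = 18: 1 + 1 + 1 + 1 + 1 + 1 + 4 + 4 + 4 = 18. (For the product with Z/3Z: each of the 3 1-dim characters of Z/3Z tensors with each irrep of D_3, giving 3 copies of each D_3-dimension.)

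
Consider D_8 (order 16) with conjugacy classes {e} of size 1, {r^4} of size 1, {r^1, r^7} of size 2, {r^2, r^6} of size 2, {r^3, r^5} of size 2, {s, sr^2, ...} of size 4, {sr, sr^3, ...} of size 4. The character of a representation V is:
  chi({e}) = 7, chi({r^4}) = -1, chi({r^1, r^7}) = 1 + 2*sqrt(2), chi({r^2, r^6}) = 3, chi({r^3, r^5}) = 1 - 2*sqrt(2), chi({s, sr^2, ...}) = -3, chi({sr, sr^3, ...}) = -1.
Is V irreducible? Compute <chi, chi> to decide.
Not irreducible (reducible): <chi, chi> = 9 > 1.

Justification: <chi, chi> = (1/|G|) sum_C |C| * |chi(C)|^2 = (1/16)[1*|7|^2 + 1*|-1|^2 + 2*|1 + 2*sqrt(2)|^2 + 2*|3|^2 + 2*|1 - 2*sqrt(2)|^2 + 4*|-3|^2 + 4*|-1|^2]
  = (1/16)[(49) + (1) + (8*sqrt(2) + 18) + (18) + (18 - 8*sqrt(2)) + (36) + (4)] = 144/16 = 9.
A character is irreducible iff <chi, chi> = 1, so this representation is reducible.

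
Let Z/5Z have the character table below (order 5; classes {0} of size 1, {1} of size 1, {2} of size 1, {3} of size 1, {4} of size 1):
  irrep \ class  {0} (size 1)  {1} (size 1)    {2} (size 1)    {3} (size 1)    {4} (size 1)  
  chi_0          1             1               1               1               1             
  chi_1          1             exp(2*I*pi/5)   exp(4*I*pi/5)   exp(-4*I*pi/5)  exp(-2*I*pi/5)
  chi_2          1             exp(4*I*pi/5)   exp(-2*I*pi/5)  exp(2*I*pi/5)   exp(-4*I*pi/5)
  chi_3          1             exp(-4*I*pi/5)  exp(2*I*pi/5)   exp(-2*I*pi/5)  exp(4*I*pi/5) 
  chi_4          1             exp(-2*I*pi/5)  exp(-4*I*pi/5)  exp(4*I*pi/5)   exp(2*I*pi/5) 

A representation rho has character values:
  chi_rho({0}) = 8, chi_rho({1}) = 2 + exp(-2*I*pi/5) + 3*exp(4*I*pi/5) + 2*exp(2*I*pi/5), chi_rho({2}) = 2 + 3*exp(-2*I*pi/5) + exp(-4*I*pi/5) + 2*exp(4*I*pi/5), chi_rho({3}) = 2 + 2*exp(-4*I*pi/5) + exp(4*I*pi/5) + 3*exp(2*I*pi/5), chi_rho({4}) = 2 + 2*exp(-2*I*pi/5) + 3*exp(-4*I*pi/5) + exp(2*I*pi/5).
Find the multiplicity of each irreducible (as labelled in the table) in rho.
Multiplicities: chi_0: 2, chi_1: 2, chi_2: 3, chi_3: 0, chi_4: 1.

Working: Use <chi_rho, chi> = (1/|G|) sum_C |C| * chi_rho(C) * conj(chi(C)) with |G| = 5 for each irreducible chi in the table:
  <chi_rho, chi_0> = (1/5)[1*(8)*conj(1) + 1*(2 + exp(-2*I*pi/5) + 3*exp(4*I*pi/5) + 2*exp(2*I*pi/5))*conj(1) + 1*(2 + 3*exp(-2*I*pi/5) + exp(-4*I*pi/5) + 2*exp(4*I*pi/5))*conj(1) + 1*(2 + 2*exp(-4*I*pi/5) + exp(4*I*pi/5) + 3*exp(2*I*pi/5))*conj(1) + 1*(2 + 2*exp(-2*I*pi/5) + 3*exp(-4*I*pi/5) + exp(2*I*pi/5))*conj(1)]
      = (1/5)[(8) + (2 + exp(-2*I*pi/5) + 3*exp(4*I*pi/5) + 2*exp(2*I*pi/5)) + (2 + 3*exp(-2*I*pi/5) + exp(-4*I*pi/5) + 2*exp(4*I*pi/5)) + (2 + 2*exp(-4*I*pi/5) + exp(4*I*pi/5) + 3*exp(2*I*pi/5)) + (2 + 2*exp(-2*I*pi/5) + 3*exp(-4*I*pi/5) + exp(2*I*pi/5))] = 10/5 = 2
  <chi_rho, chi_1> = (1/5)[1*(8)*conj(1) + 1*(2 + exp(-2*I*pi/5) + 3*exp(4*I*pi/5) + 2*exp(2*I*pi/5))*conj(exp(2*I*pi/5)) + 1*(2 + 3*exp(-2*I*pi/5) + exp(-4*I*pi/5) + 2*exp(4*I*pi/5))*conj(exp(4*I*pi/5)) + 1*(2 + 2*exp(-4*I*pi/5) + exp(4*I*pi/5) + 3*exp(2*I*pi/5))*conj(exp(-4*I*pi/5)) + 1*(2 + 2*exp(-2*I*pi/5) + 3*exp(-4*I*pi/5) + exp(2*I*pi/5))*conj(exp(-2*I*pi/5))]
      = (1/5)[(8) + (2 + 2*exp(-2*I*pi/5) + exp(-4*I*pi/5) + 3*exp(2*I*pi/5)) + (2 + 2*exp(-4*I*pi/5) + exp(2*I*pi/5) + 3*exp(4*I*pi/5)) + (2 + 3*exp(-4*I*pi/5) + exp(-2*I*pi/5) + 2*exp(4*I*pi/5)) + (2 + 3*exp(-2*I*pi/5) + exp(4*I*pi/5) + 2*exp(2*I*pi/5))] = 10/5 = 2
  <chi_rho, chi_2> = (1/5)[1*(8)*conj(1) + 1*(2 + exp(-2*I*pi/5) + 3*exp(4*I*pi/5) + 2*exp(2*I*pi/5))*conj(exp(4*I*pi/5)) + 1*(2 + 3*exp(-2*I*pi/5) + exp(-4*I*pi/5) + 2*exp(4*I*pi/5))*conj(exp(-2*I*pi/5)) + 1*(2 + 2*exp(-4*I*pi/5) + exp(4*I*pi/5) + 3*exp(2*I*pi/5))*conj(exp(2*I*pi/5)) + 1*(2 + 2*exp(-2*I*pi/5) + 3*exp(-4*I*pi/5) + exp(2*I*pi/5))*conj(exp(-4*I*pi/5))]
      = (1/5)[(8) + (3 + 2*exp(-2*I*pi/5) + 2*exp(-4*I*pi/5) + exp(4*I*pi/5)) + (3 + 2*exp(-4*I*pi/5) + exp(-2*I*pi/5) + 2*exp(2*I*pi/5)) + (3 + 2*exp(-2*I*pi/5) + exp(2*I*pi/5) + 2*exp(4*I*pi/5)) + (3 + exp(-4*I*pi/5) + 2*exp(4*I*pi/5) + 2*exp(2*I*pi/5))] = 15/5 = 3
  <chi_rho, chi_3> = (1/5)[1*(8)*conj(1) + 1*(2 + exp(-2*I*pi/5) + 3*exp(4*I*pi/5) + 2*exp(2*I*pi/5))*conj(exp(-4*I*pi/5)) + 1*(2 + 3*exp(-2*I*pi/5) + exp(-4*I*pi/5) + 2*exp(4*I*pi/5))*conj(exp(2*I*pi/5)) + 1*(2 + 2*exp(-4*I*pi/5) + exp(4*I*pi/5) + 3*exp(2*I*pi/5))*conj(exp(-2*I*pi/5)) + 1*(2 + 2*exp(-2*I*pi/5) + 3*exp(-4*I*pi/5) + exp(2*I*pi/5))*conj(exp(4*I*pi/5))]
      = (1/5)[(8) + (3*exp(-2*I*pi/5) + 2*exp(-4*I*pi/5) + exp(2*I*pi/5) + 2*exp(4*I*pi/5)) + (2*exp(-2*I*pi/5) + 3*exp(-4*I*pi/5) + exp(4*I*pi/5) + 2*exp(2*I*pi/5)) + (2*exp(-2*I*pi/5) + exp(-4*I*pi/5) + 3*exp(4*I*pi/5) + 2*exp(2*I*pi/5)) + (2*exp(-4*I*pi/5) + exp(-2*I*pi/5) + 2*exp(4*I*pi/5) + 3*exp(2*I*pi/5))] = 0/5 = 0
  <chi_rho, chi_4> = (1/5)[1*(8)*conj(1) + 1*(2 + exp(-2*I*pi/5) + 3*exp(4*I*pi/5) + 2*exp(2*I*pi/5))*conj(exp(-2*I*pi/5)) + 1*(2 + 3*exp(-2*I*pi/5) + exp(-4*I*pi/5) + 2*exp(4*I*pi/5))*conj(exp(-4*I*pi/5)) + 1*(2 + 2*exp(-4*I*pi/5) + exp(4*I*pi/5) + 3*exp(2*I*pi/5))*conj(exp(4*I*pi/5)) + 1*(2 + 2*exp(-2*I*pi/5) + 3*exp(-4*I*pi/5) + exp(2*I*pi/5))*conj(exp(2*I*pi/5))]
      = (1/5)[(8) + (1 + 3*exp(-4*I*pi/5) + 2*exp(4*I*pi/5) + 2*exp(2*I*pi/5)) + (1 + 2*exp(-2*I*pi/5) + 2*exp(4*I*pi/5) + 3*exp(2*I*pi/5)) + (1 + 3*exp(-2*I*pi/5) + 2*exp(-4*I*pi/5) + 2*exp(2*I*pi/5)) + (1 + 2*exp(-2*I*pi/5) + 2*exp(-4*I*pi/5) + 3*exp(4*I*pi/5))] = 5/5 = 1
(Exp terms are combined using exp(i*s)*conj(exp(i*t)) = exp(i*(s-t)), and sums of them are collapsed using the identity that for every m > 1 the m distinct m-th roots of unity sum to 0, e.g. 1 + exp(2*I*pi/3) + exp(-2*I*pi/3) = 0.)
Dimension check: dim(rho) = sum (mult * dim) = 2*1 + 2*1 + 3*1 + 0*1 + 1*1 = 8 = chi_rho(e) = 8.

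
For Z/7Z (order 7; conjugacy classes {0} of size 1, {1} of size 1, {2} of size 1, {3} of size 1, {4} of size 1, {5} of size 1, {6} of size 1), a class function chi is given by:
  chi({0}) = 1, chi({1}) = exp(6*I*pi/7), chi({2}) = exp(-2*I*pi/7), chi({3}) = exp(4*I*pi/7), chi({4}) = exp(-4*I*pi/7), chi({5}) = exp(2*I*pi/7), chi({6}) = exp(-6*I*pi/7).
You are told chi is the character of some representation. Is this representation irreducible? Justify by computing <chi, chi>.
Irreducible: <chi, chi> = 1.

Details: <chi, chi> = (1/|G|) sum_C |C| * |chi(C)|^2 = (1/7)[1*|1|^2 + 1*|exp(6*I*pi/7)|^2 + 1*|exp(-2*I*pi/7)|^2 + 1*|exp(4*I*pi/7)|^2 + 1*|exp(-4*I*pi/7)|^2 + 1*|exp(2*I*pi/7)|^2 + 1*|exp(-6*I*pi/7)|^2]
  = (1/7)[(1) + (1) + (1) + (1) + (1) + (1) + (1)] = 7/7 = 1.
(Exp terms are combined using exp(i*s)*conj(exp(i*t)) = exp(i*(s-t)), and sums of them are collapsed using the identity that for every m > 1 the m distinct m-th roots of unity sum to 0, e.g. 1 + exp(2*I*pi/3) + exp(-2*I*pi/3) = 0.)
A character is irreducible iff <chi, chi> = 1, so this representation is irreducible.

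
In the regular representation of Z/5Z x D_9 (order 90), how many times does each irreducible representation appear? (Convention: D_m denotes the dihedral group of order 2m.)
Each irreducible V_i of dimension d_i appears with multiplicity d_i, i.e. rho_reg = (direct sum over all irreducibles V_i) d_i V_i. The irreducible dimensions for Z/5Z x D_9 are 1, 1, 1, 1, 1, 1, 1, 1, 1, 1, 2, 2, 2, 2, 2, 2, 2, 2, 2, 2, 2, 2, 2, 2, 2, 2, 2, 2, 2, 2: 10 irreducibles of dimension 1, each with multiplicity 1; 20 irreducibles of dimension 2, each with multiplicity 2. Total dimension 10*1*1 + 20*2*2 = 90 = |G|.

Details: General theorem: in the regular representation of a finite group G, each irreducible appears with multiplicity equal to its dimension. Check: dim(rho_reg) = sum d_i^2 = 1 + 1 + 1 + 1 + 1 + 1 + 1 + 1 + 1 + 1 + 4 + 4 + 4 + 4 + 4 + 4 + 4 + 4 + 4 + 4 + 4 + 4 + 4 + 4 + 4 + 4 + 4 + 4 + 4 + 4 = 90 = |G|.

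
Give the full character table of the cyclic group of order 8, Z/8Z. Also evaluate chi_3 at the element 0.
Character table of Z/8Z (irreps indexed chi_0,...,chi_7 with chi_k(m) = zeta_8^(k*m), zeta_8 = exp(2*pi*i/8)):
  irrep \ class  {0} (size 1)  {1} (size 1)    {2} (size 1)  {3} (size 1)    {4} (size 1)  {5} (size 1)    {6} (size 1)  {7} (size 1)  
  chi_0          1             1               1             1               1             1               1             1             
  chi_1          1             exp(I*pi/4)     I             exp(3*I*pi/4)   -1            exp(-3*I*pi/4)  -I            exp(-I*pi/4)  
  chi_2          1             I               -1            -I              1             I               -1            -I            
  chi_3          1             exp(3*I*pi/4)   -I            exp(I*pi/4)     -1            exp(-I*pi/4)    I             exp(-3*I*pi/4)
  chi_4          1             -1              1             -1              1             -1              1             -1            
  chi_5          1             exp(-3*I*pi/4)  I             exp(-I*pi/4)    -1            exp(I*pi/4)     -I            exp(3*I*pi/4) 
  chi_6          1             -I              -1            I               1             -I              -1            I             
  chi_7          1             exp(-I*pi/4)    -I            exp(-3*I*pi/4)  -1            exp(3*I*pi/4)   I             exp(I*pi/4)   

Spot check: chi_3(0) = zeta_8^(3*0) = zeta_8^0 = 1.

Argument: Z/8Z is abelian, so all 8 irreducible complex representations are 1-dimensional. They are given by chi_k(m) = zeta_8^(k*m) for k = 0,...,7. Row orthogonality: sum_m chi_k(m) conj(chi_l(m)) = 8 * [k = l].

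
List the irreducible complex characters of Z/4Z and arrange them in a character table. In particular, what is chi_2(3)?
Character table of Z/4Z (irreps indexed chi_0,...,chi_3 with chi_k(m) = zeta_4^(k*m), zeta_4 = exp(2*pi*i/4)):
  irrep \ class  {0} (size 1)  {1} (size 1)  {2} (size 1)  {3} (size 1)
  chi_0          1             1             1             1           
  chi_1          1             I             -1            -I          
  chi_2          1             -1            1             -1          
  chi_3          1             -I            -1            I           

Spot check: chi_2(3) = zeta_4^(2*3) = zeta_4^6 = -1.

Working: Z/4Z is abelian, so all 4 irreducible complex representations are 1-dimensional. They are given by chi_k(m) = zeta_4^(k*m) for k = 0,...,3. Row orthogonality: sum_m chi_k(m) conj(chi_l(m)) = 4 * [k = l].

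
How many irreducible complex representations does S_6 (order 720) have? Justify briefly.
11

Details: The number of irreducible complex representations of a finite group equals its number of conjugacy classes. Conjugacy classes in S_6 correspond to cycle types, i.e. partitions of 6; there are p(6) = 11 of them, so S_6 (order 720) has exactly 11 irreducible complex representations.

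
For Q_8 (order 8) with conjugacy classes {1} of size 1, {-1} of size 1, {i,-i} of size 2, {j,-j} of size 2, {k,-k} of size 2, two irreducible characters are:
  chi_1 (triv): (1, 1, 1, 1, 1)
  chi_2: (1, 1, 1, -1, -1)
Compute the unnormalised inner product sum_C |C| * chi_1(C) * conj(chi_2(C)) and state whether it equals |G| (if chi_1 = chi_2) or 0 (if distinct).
Sum = 0; so <chi_1, chi_2> = 0 (distinct irreducibles are orthogonal).

Details: Compute term by term over conjugacy classes (|C| * chi_1(C) * conj(chi_2(C))):
  1*(1)*conj(1) + 1*(1)*conj(1) + 2*(1)*conj(1) + 2*(1)*conj(-1) + 2*(1)*conj(-1)
  = (1) + (1) + (2) + (-2) + (-2)
  = 0.
Dividing by |G| = 8 gives 0/8 = 0, matching the row-orthogonality relation <chi_1, chi_2> = [chi_1 = chi_2].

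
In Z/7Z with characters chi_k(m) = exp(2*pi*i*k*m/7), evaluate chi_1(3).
chi_1(3) = zeta_7^3 = exp(6*I*pi/7)

Why: chi_1(3) = zeta_7^(1*3) = zeta_7^3. Since zeta_7^7 = 1, this equals zeta_7^3 = exp(2*pi*i*3/7) = exp(6*I*pi/7).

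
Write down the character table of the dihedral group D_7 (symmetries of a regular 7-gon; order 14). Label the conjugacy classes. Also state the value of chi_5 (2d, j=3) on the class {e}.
Conjugacy classes: {e} of size 1, {r^1, r^6} of size 2, {r^2, r^5} of size 2, {r^3, r^4} of size 2, {s, sr, ..., sr^6} of size 7.
Character table:
  irrep \ class              {e} (size 1)  {r^1, r^6} (size 2)  {r^2, r^5} (size 2)  {r^3, r^4} (size 2)  {s, sr, ..., sr^6} (size 7)
  chi_1 (triv)               1             1                    1                    1                    1                          
  chi_2 (sign: r->1, s->-1)  1             1                    1                    1                    -1                         
  chi_3 (2d, j=1)            2             2*cos(2*pi/7)        -2*cos(3*pi/7)       -2*cos(pi/7)         0                          
  chi_4 (2d, j=2)            2             -2*cos(3*pi/7)       -2*cos(pi/7)         2*cos(2*pi/7)        0                          
  chi_5 (2d, j=3)            2             -2*cos(pi/7)         2*cos(2*pi/7)        -2*cos(3*pi/7)       0                          

Spot check: chi_5 (2d, j=3) on {e} = 2.

Why: D_7 has order 2*7 = 14 with 5 conjugacy classes, hence 5 irreducibles. Sum of squared dims 1 + 1 + 4 + 4 + 4 = 14 = |G|. Linear characters come from the abelianisation; the 2-dimensional irreps have character r^k -> 2*cos(2*pi*j*k/7), reflections -> 0.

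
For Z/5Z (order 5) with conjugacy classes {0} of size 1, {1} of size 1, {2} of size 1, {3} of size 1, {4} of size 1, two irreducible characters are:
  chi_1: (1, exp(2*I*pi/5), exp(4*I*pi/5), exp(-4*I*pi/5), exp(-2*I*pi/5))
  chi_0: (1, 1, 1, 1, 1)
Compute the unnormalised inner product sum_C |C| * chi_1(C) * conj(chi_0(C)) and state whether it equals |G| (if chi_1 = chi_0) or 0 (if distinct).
Sum = 0; so <chi_1, chi_0> = 0 (distinct irreducibles are orthogonal).

Working: Compute term by term over conjugacy classes (|C| * chi_1(C) * conj(chi_0(C))):
  1*(1)*conj(1) + 1*(exp(2*I*pi/5))*conj(1) + 1*(exp(4*I*pi/5))*conj(1) + 1*(exp(-4*I*pi/5))*conj(1) + 1*(exp(-2*I*pi/5))*conj(1)
  = (1) + (exp(2*I*pi/5)) + (exp(4*I*pi/5)) + (exp(-4*I*pi/5)) + (exp(-2*I*pi/5))
  = 0.
(Exp terms are combined using exp(i*s)*conj(exp(i*t)) = exp(i*(s-t)), and sums of them are collapsed using the identity that for every m > 1 the m distinct m-th roots of unity sum to 0, e.g. 1 + exp(2*I*pi/3) + exp(-2*I*pi/3) = 0.)
Dividing by |G| = 5 gives 0/5 = 0, matching the row-orthogonality relation <chi_1, chi_0> = [chi_1 = chi_0].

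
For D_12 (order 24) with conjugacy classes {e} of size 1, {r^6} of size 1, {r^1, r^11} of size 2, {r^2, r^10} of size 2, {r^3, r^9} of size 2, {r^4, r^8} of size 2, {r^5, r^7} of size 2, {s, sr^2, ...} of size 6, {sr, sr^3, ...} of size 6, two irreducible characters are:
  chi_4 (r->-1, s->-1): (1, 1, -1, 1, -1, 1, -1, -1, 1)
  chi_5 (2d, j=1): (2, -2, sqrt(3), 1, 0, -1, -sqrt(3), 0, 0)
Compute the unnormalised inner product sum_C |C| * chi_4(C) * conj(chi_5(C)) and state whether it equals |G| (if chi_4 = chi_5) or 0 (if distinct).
Sum = 0; so <chi_4, chi_5> = 0 (distinct irreducibles are orthogonal).

Solution. Compute term by term over conjugacy classes (|C| * chi_4(C) * conj(chi_5(C))):
  1*(1)*conj(2) + 1*(1)*conj(-2) + 2*(-1)*conj(sqrt(3)) + 2*(1)*conj(1) + 2*(-1)*conj(0) + 2*(1)*conj(-1) + 2*(-1)*conj(-sqrt(3)) + 6*(-1)*conj(0) + 6*(1)*conj(0)
  = (2) + (-2) + (-2*sqrt(3)) + (2) + (0) + (-2) + (2*sqrt(3)) + (0) + (0)
  = 0.
Dividing by |G| = 24 gives 0/24 = 0, matching the row-orthogonality relation <chi_4, chi_5> = [chi_4 = chi_5].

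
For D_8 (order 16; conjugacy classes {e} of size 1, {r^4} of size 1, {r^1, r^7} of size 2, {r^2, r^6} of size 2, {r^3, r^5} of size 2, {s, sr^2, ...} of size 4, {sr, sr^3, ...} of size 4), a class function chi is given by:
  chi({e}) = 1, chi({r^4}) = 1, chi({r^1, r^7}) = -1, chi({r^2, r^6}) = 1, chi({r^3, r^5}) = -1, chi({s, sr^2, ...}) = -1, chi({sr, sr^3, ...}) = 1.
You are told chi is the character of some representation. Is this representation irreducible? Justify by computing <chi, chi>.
Irreducible: <chi, chi> = 1.

Solution. <chi, chi> = (1/|G|) sum_C |C| * |chi(C)|^2 = (1/16)[1*|1|^2 + 1*|1|^2 + 2*|-1|^2 + 2*|1|^2 + 2*|-1|^2 + 4*|-1|^2 + 4*|1|^2]
  = (1/16)[(1) + (1) + (2) + (2) + (2) + (4) + (4)] = 16/16 = 1.
A character is irreducible iff <chi, chi> = 1, so this representation is irreducible.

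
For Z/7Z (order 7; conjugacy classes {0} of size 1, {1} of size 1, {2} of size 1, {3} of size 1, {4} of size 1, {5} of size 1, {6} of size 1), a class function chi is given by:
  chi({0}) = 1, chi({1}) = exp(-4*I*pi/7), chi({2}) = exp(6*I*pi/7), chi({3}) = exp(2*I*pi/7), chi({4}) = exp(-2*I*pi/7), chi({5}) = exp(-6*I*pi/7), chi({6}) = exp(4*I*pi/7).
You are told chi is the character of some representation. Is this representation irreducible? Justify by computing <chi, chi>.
Irreducible: <chi, chi> = 1.

Reasoning: <chi, chi> = (1/|G|) sum_C |C| * |chi(C)|^2 = (1/7)[1*|1|^2 + 1*|exp(-4*I*pi/7)|^2 + 1*|exp(6*I*pi/7)|^2 + 1*|exp(2*I*pi/7)|^2 + 1*|exp(-2*I*pi/7)|^2 + 1*|exp(-6*I*pi/7)|^2 + 1*|exp(4*I*pi/7)|^2]
  = (1/7)[(1) + (1) + (1) + (1) + (1) + (1) + (1)] = 7/7 = 1.
(Exp terms are combined using exp(i*s)*conj(exp(i*t)) = exp(i*(s-t)), and sums of them are collapsed using the identity that for every m > 1 the m distinct m-th roots of unity sum to 0, e.g. 1 + exp(2*I*pi/3) + exp(-2*I*pi/3) = 0.)
A character is irreducible iff <chi, chi> = 1, so this representation is irreducible.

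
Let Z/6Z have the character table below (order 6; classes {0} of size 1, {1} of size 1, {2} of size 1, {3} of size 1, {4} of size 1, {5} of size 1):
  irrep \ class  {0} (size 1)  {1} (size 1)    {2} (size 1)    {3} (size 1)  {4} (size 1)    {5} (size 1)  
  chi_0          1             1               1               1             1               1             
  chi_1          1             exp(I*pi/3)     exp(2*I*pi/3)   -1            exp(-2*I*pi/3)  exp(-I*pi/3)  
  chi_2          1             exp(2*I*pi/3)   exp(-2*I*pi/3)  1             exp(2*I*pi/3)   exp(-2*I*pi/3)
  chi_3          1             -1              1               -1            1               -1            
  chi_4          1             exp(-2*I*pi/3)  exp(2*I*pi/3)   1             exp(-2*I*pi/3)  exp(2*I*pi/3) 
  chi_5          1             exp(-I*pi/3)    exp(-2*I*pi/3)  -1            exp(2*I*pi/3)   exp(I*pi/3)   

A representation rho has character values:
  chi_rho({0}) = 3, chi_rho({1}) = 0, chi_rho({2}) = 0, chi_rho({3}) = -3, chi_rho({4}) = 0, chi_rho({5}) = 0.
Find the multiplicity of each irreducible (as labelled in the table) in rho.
Multiplicities: chi_0: 0, chi_1: 1, chi_2: 0, chi_3: 1, chi_4: 0, chi_5: 1.

Use <chi_rho, chi> = (1/|G|) sum_C |C| * chi_rho(C) * conj(chi(C)) with |G| = 6 for each irreducible chi in the table:
  <chi_rho, chi_0> = (1/6)[1*(3)*conj(1) + 1*(0)*conj(1) + 1*(0)*conj(1) + 1*(-3)*conj(1) + 1*(0)*conj(1) + 1*(0)*conj(1)]
      = (1/6)[(3) + (0) + (0) + (-3) + (0) + (0)] = 0/6 = 0
  <chi_rho, chi_1> = (1/6)[1*(3)*conj(1) + 1*(0)*conj(exp(I*pi/3)) + 1*(0)*conj(exp(2*I*pi/3)) + 1*(-3)*conj(-1) + 1*(0)*conj(exp(-2*I*pi/3)) + 1*(0)*conj(exp(-I*pi/3))]
      = (1/6)[(3) + (0) + (0) + (3) + (0) + (0)] = 6/6 = 1
  <chi_rho, chi_2> = (1/6)[1*(3)*conj(1) + 1*(0)*conj(exp(2*I*pi/3)) + 1*(0)*conj(exp(-2*I*pi/3)) + 1*(-3)*conj(1) + 1*(0)*conj(exp(2*I*pi/3)) + 1*(0)*conj(exp(-2*I*pi/3))]
      = (1/6)[(3) + (0) + (0) + (-3) + (0) + (0)] = 0/6 = 0
  <chi_rho, chi_3> = (1/6)[1*(3)*conj(1) + 1*(0)*conj(-1) + 1*(0)*conj(1) + 1*(-3)*conj(-1) + 1*(0)*conj(1) + 1*(0)*conj(-1)]
      = (1/6)[(3) + (0) + (0) + (3) + (0) + (0)] = 6/6 = 1
  <chi_rho, chi_4> = (1/6)[1*(3)*conj(1) + 1*(0)*conj(exp(-2*I*pi/3)) + 1*(0)*conj(exp(2*I*pi/3)) + 1*(-3)*conj(1) + 1*(0)*conj(exp(-2*I*pi/3)) + 1*(0)*conj(exp(2*I*pi/3))]
      = (1/6)[(3) + (0) + (0) + (-3) + (0) + (0)] = 0/6 = 0
  <chi_rho, chi_5> = (1/6)[1*(3)*conj(1) + 1*(0)*conj(exp(-I*pi/3)) + 1*(0)*conj(exp(-2*I*pi/3)) + 1*(-3)*conj(-1) + 1*(0)*conj(exp(2*I*pi/3)) + 1*(0)*conj(exp(I*pi/3))]
      = (1/6)[(3) + (0) + (0) + (3) + (0) + (0)] = 6/6 = 1
(Exp terms are combined using exp(i*s)*conj(exp(i*t)) = exp(i*(s-t)), and sums of them are collapsed using the identity that for every m > 1 the m distinct m-th roots of unity sum to 0, e.g. 1 + exp(2*I*pi/3) + exp(-2*I*pi/3) = 0.)
Dimension check: dim(rho) = sum (mult * dim) = 0*1 + 1*1 + 0*1 + 1*1 + 0*1 + 1*1 = 3 = chi_rho(e) = 3.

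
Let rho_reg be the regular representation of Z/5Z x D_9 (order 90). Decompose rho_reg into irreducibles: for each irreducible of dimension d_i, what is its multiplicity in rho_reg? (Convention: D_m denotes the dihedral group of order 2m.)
Each irreducible V_i of dimension d_i appears with multiplicity d_i, i.e. rho_reg = (direct sum over all irreducibles V_i) d_i V_i. The irreducible dimensions for Z/5Z x D_9 are 1, 1, 1, 1, 1, 1, 1, 1, 1, 1, 2, 2, 2, 2, 2, 2, 2, 2, 2, 2, 2, 2, 2, 2, 2, 2, 2, 2, 2, 2: 10 irreducibles of dimension 1, each with multiplicity 1; 20 irreducibles of dimension 2, each with multiplicity 2. Total dimension 10*1*1 + 20*2*2 = 90 = |G|.

Why: General theorem: in the regular representation of a finite group G, each irreducible appears with multiplicity equal to its dimension. Check: dim(rho_reg) = sum d_i^2 = 1 + 1 + 1 + 1 + 1 + 1 + 1 + 1 + 1 + 1 + 4 + 4 + 4 + 4 + 4 + 4 + 4 + 4 + 4 + 4 + 4 + 4 + 4 + 4 + 4 + 4 + 4 + 4 + 4 + 4 = 90 = |G|.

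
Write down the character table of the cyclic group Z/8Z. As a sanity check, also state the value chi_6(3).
Character table of Z/8Z (irreps indexed chi_0,...,chi_7 with chi_k(m) = zeta_8^(k*m), zeta_8 = exp(2*pi*i/8)):
  irrep \ class  {0} (size 1)  {1} (size 1)    {2} (size 1)  {3} (size 1)    {4} (size 1)  {5} (size 1)    {6} (size 1)  {7} (size 1)  
  chi_0          1             1               1             1               1             1               1             1             
  chi_1          1             exp(I*pi/4)     I             exp(3*I*pi/4)   -1            exp(-3*I*pi/4)  -I            exp(-I*pi/4)  
  chi_2          1             I               -1            -I              1             I               -1            -I            
  chi_3          1             exp(3*I*pi/4)   -I            exp(I*pi/4)     -1            exp(-I*pi/4)    I             exp(-3*I*pi/4)
  chi_4          1             -1              1             -1              1             -1              1             -1            
  chi_5          1             exp(-3*I*pi/4)  I             exp(-I*pi/4)    -1            exp(I*pi/4)     -I            exp(3*I*pi/4) 
  chi_6          1             -I              -1            I               1             -I              -1            I             
  chi_7          1             exp(-I*pi/4)    -I            exp(-3*I*pi/4)  -1            exp(3*I*pi/4)   I             exp(I*pi/4)   

Spot check: chi_6(3) = zeta_8^(6*3) = zeta_8^18 = I.

Why: Z/8Z is abelian, so all 8 irreducible complex representations are 1-dimensional. They are given by chi_k(m) = zeta_8^(k*m) for k = 0,...,7. Row orthogonality: sum_m chi_k(m) conj(chi_l(m)) = 8 * [k = l].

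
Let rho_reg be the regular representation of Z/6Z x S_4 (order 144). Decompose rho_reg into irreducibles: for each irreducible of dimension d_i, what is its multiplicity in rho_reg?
Each irreducible V_i of dimension d_i appears with multiplicity d_i, i.e. rho_reg = (direct sum over all irreducibles V_i) d_i V_i. The irreducible dimensions for Z/6Z x S_4 are 1, 1, 1, 1, 1, 1, 1, 1, 1, 1, 1, 1, 2, 2, 2, 2, 2, 2, 3, 3, 3, 3, 3, 3, 3, 3, 3, 3, 3, 3: 12 irreducibles of dimension 1, each with multiplicity 1; 6 irreducibles of dimension 2, each with multiplicity 2; 12 irreducibles of dimension 3, each with multiplicity 3. Total dimension 12*1*1 + 6*2*2 + 12*3*3 = 144 = |G|.

Justification: General theorem: in the regular representation of a finite group G, each irreducible appears with multiplicity equal to its dimension. Check: dim(rho_reg) = sum d_i^2 = 1 + 1 + 1 + 1 + 1 + 1 + 1 + 1 + 1 + 1 + 1 + 1 + 4 + 4 + 4 + 4 + 4 + 4 + 9 + 9 + 9 + 9 + 9 + 9 + 9 + 9 + 9 + 9 + 9 + 9 = 144 = |G|.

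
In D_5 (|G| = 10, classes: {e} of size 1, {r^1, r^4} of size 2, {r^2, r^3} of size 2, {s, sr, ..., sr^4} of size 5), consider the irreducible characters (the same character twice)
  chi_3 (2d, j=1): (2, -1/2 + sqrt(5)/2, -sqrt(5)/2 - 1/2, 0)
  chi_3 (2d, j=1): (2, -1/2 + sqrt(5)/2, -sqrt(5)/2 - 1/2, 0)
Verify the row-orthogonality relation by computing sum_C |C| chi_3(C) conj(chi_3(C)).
Sum = 10 = |G| = 10; so <chi_3, chi_3> = 1 (norm-1 confirms irreducibility).

Working: Compute term by term over conjugacy classes (|C| * chi_3(C) * conj(chi_3(C))):
  1*(2)*conj(2) + 2*(-1/2 + sqrt(5)/2)*conj(-1/2 + sqrt(5)/2) + 2*(-sqrt(5)/2 - 1/2)*conj(-sqrt(5)/2 - 1/2) + 5*(0)*conj(0)
  = (4) + (3 - sqrt(5)) + (sqrt(5) + 3) + (0)
  = 10.
Dividing by |G| = 10 gives 10/10 = 1, matching the row-orthogonality relation <chi_3, chi_3> = [chi_3 = chi_3].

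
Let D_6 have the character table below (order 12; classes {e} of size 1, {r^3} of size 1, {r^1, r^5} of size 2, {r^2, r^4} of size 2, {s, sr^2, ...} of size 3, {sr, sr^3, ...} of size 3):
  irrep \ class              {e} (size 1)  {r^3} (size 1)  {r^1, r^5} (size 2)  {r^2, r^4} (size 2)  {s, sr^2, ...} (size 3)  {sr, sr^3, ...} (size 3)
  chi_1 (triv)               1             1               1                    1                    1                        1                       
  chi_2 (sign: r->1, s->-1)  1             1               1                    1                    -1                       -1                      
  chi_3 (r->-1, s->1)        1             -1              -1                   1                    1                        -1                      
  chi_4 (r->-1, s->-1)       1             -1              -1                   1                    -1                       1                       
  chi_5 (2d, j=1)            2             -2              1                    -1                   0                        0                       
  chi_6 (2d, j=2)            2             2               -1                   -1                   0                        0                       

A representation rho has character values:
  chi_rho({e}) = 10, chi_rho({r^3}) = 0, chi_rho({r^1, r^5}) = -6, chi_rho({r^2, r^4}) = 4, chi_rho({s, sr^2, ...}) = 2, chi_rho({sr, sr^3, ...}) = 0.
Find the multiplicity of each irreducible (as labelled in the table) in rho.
Multiplicities: chi_1: 1, chi_2: 0, chi_3: 3, chi_4: 2, chi_5: 0, chi_6: 2.

Explanation: Use <chi_rho, chi> = (1/|G|) sum_C |C| * chi_rho(C) * conj(chi(C)) with |G| = 12 for each irreducible chi in the table:
  <chi_rho, chi_1> = (1/12)[1*(10)*conj(1) + 1*(0)*conj(1) + 2*(-6)*conj(1) + 2*(4)*conj(1) + 3*(2)*conj(1) + 3*(0)*conj(1)]
      = (1/12)[(10) + (0) + (-12) + (8) + (6) + (0)] = 12/12 = 1
  <chi_rho, chi_2> = (1/12)[1*(10)*conj(1) + 1*(0)*conj(1) + 2*(-6)*conj(1) + 2*(4)*conj(1) + 3*(2)*conj(-1) + 3*(0)*conj(-1)]
      = (1/12)[(10) + (0) + (-12) + (8) + (-6) + (0)] = 0/12 = 0
  <chi_rho, chi_3> = (1/12)[1*(10)*conj(1) + 1*(0)*conj(-1) + 2*(-6)*conj(-1) + 2*(4)*conj(1) + 3*(2)*conj(1) + 3*(0)*conj(-1)]
      = (1/12)[(10) + (0) + (12) + (8) + (6) + (0)] = 36/12 = 3
  <chi_rho, chi_4> = (1/12)[1*(10)*conj(1) + 1*(0)*conj(-1) + 2*(-6)*conj(-1) + 2*(4)*conj(1) + 3*(2)*conj(-1) + 3*(0)*conj(1)]
      = (1/12)[(10) + (0) + (12) + (8) + (-6) + (0)] = 24/12 = 2
  <chi_rho, chi_5> = (1/12)[1*(10)*conj(2) + 1*(0)*conj(-2) + 2*(-6)*conj(1) + 2*(4)*conj(-1) + 3*(2)*conj(0) + 3*(0)*conj(0)]
      = (1/12)[(20) + (0) + (-12) + (-8) + (0) + (0)] = 0/12 = 0
  <chi_rho, chi_6> = (1/12)[1*(10)*conj(2) + 1*(0)*conj(2) + 2*(-6)*conj(-1) + 2*(4)*conj(-1) + 3*(2)*conj(0) + 3*(0)*conj(0)]
      = (1/12)[(20) + (0) + (12) + (-8) + (0) + (0)] = 24/12 = 2
Dimension check: dim(rho) = sum (mult * dim) = 1*1 + 0*1 + 3*1 + 2*1 + 0*2 + 2*2 = 10 = chi_rho(e) = 10.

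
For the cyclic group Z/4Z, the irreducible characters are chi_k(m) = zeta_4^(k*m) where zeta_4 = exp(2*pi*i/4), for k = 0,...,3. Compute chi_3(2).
chi_3(2) = zeta_4^6 = -1

Details: chi_3(2) = zeta_4^(3*2) = zeta_4^6. Since zeta_4^4 = 1, this equals zeta_4^2 = exp(2*pi*i*2/4) = -1.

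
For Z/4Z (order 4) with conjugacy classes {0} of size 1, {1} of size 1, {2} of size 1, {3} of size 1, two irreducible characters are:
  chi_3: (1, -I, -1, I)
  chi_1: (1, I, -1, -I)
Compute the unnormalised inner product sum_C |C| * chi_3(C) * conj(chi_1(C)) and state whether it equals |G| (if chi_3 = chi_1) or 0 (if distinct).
Sum = 0; so <chi_3, chi_1> = 0 (distinct irreducibles are orthogonal).

Working: Compute term by term over conjugacy classes (|C| * chi_3(C) * conj(chi_1(C))):
  1*(1)*conj(1) + 1*(-I)*conj(I) + 1*(-1)*conj(-1) + 1*(I)*conj(-I)
  = (1) + (-1) + (1) + (-1)
  = 0.
(Exp terms are combined using exp(i*s)*conj(exp(i*t)) = exp(i*(s-t)), and sums of them are collapsed using the identity that for every m > 1 the m distinct m-th roots of unity sum to 0, e.g. 1 + exp(2*I*pi/3) + exp(-2*I*pi/3) = 0.)
Dividing by |G| = 4 gives 0/4 = 0, matching the row-orthogonality relation <chi_3, chi_1> = [chi_3 = chi_1].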